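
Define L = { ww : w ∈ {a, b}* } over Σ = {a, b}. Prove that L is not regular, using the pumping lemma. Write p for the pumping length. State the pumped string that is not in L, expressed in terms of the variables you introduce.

a^{p+k} b^p a^p b^p

Assume L is regular; let p be its pumping constant.
Take w = a^p b^p a^p b^p = uu where u = a^pb^p; then w ∈ L and |w| = 4p ≥ p.
The pumping lemma gives a decomposition w = xyz where |xy| ≤ p and |y| > 0.
The first p characters of w are a's, so xy (and hence y) consists only of a's. Write y = a^k, 1 ≤ k ≤ p.
Pump with i = 2: xy^2z = a^{p+k} b^p a^p b^p, of length 4p+k. Suppose this equals vv. The string starts with a and ends with b, so v does too; thus the boundary between the two copies of v is a b→a transition. There is exactly one such transition, at position 2p+k, so |v| = 2p+k and |vv| = 4p+2k ≠ 4p+k since k ≥ 1. So xy^2z ∉ L.
Contradiction. Therefore L is not regular.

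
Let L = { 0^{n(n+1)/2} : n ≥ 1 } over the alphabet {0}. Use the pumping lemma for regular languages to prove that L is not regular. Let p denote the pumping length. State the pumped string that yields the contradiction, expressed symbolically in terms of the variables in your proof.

Assume L is regular. Let p be the pumping length given by the pumping lemma.
Take w = 0^{p(p+1)/2} ∈ L with |w| = p(p+1)/2 ≥ p.
Write w = xyz as guaranteed by the lemma, with |xy| ≤ p and |y| ≥ 1.
Then y = 0^k for some k with 1 ≤ k ≤ p.
Pump with i = 2: xy^2z = 0^{p(p+1)/2+k}. Since 1 ≤ k ≤ p, p(p+1)/2 < p(p+1)/2+k ≤ p(p+1)/2+p < (p+1)(p+2)/2, so p(p+1)/2+k is strictly between consecutive triangular numbers. So xy^2z ∉ L.
This contradicts the pumping lemma, so L is not regular.

0^{p(p+1)/2+k}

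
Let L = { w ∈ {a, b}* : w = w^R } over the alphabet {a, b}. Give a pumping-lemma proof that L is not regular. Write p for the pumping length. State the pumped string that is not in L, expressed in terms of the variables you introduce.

a^{p+k} b a^p

Toward a contradiction, assume L is regular with pumping length p.
Take w = a^p b a^p, a palindrome of length 2p+1 ≥ p.
The pumping lemma gives a decomposition w = xyz where |xy| ≤ p and y is nonempty.
Because |xy| ≤ p and w begins with p copies of a, we have y = a^k with 1 ≤ k ≤ p.
Pump with i = 2: xy^2z = a^{p+k} b a^p. Its reverse is a^p b a^{p+k}, which differs from xy^2z since k ≥ 1. So xy^2z is not a palindrome and xy^2z ∉ L.
This is a contradiction; hence L is not regular.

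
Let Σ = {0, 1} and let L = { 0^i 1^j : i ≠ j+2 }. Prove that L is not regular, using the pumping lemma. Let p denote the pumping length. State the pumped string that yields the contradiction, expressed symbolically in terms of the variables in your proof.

0^{p+p!} 1^{p+p!-2}

Toward a contradiction, assume L is regular with pumping length p.
Choose w = 0^p 1^{p+p!-2}. Since p ≠ (p+p!-2)+2 = p+p!, w ∈ L; and |w| ≥ p.
The pumping lemma gives a decomposition w = xyz where |xy| ≤ p and |y| ≥ 1.
Because |xy| ≤ p and w begins with p copies of 0, we have y = 0^k with 1 ≤ k ≤ p.
Since 1 ≤ k ≤ p, k divides p!; set t = 1 + p!/k. Then xy^t z has p + (p!/k)·k = p + p! copies of 0. Now the 0-count is p+p! and (1-count)+2 = (p+p!-2)+2 = p+p!, so i ≠ j+2 fails. So xy^t z = 0^{p+p!} 1^{p+p!-2} ∉ L.
Contradiction. Therefore L is not regular.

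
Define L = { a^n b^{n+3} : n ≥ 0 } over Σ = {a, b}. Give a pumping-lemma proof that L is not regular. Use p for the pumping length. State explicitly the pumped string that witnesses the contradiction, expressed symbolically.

Toward a contradiction, assume L is regular with pumping length p.
Choose w = a^p b^{p+3}, which is in L with |w| = 2p+3 ≥ p.
By the pumping lemma, w = xyz with |xy| ≤ p and |y| > 0.
Because |xy| ≤ p and w begins with p copies of a, we have y = a^k with 1 ≤ k ≤ p.
Pump with i = 2: xy^2z = a^{p+k} b^{p+3}. For this to lie in L we would need p+3 = (p+k)+3, which forces k = 0. But k ≥ 1, so xy^2z ∉ L.
Contradiction. Therefore L is not regular.

a^{p+k} b^{p+3}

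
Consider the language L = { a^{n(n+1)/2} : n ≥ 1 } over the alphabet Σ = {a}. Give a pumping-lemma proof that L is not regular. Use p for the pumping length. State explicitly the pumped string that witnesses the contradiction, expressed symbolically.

Suppose for contradiction that L is regular, and let p be the pumping length.
Take w = a^{p(p+1)/2} ∈ L with |w| = p(p+1)/2 ≥ p.
The pumping lemma gives a decomposition w = xyz where |xy| ≤ p and |y| ≥ 1.
Then y = a^k for some k with 1 ≤ k ≤ p.
Pump with i = 2: xy^2z = a^{p(p+1)/2+k}. Since 1 ≤ k ≤ p, p(p+1)/2 < p(p+1)/2+k ≤ p(p+1)/2+p < (p+1)(p+2)/2, so p(p+1)/2+k is strictly between consecutive triangular numbers. So xy^2z ∉ L.
This contradicts the pumping lemma, so L is not regular.

a^{p(p+1)/2+k}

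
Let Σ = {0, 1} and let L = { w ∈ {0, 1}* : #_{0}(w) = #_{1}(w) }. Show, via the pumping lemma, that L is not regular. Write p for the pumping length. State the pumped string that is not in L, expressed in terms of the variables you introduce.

Suppose for contradiction that L is regular, and let p be the pumping length.
Choose w = 0^p 1^p ∈ L with |w| = 2p ≥ p.
By the pumping lemma, w = xyz with |xy| ≤ p and |y| > 0.
Since the first p symbols of w are all 0's and |xy| ≤ p, y lies entirely in the leading 0-block: y = 0^k for some k with 1 ≤ k ≤ p.
Pump with i = 2: xy^2z = 0^{p+k} 1^p has p+k occurrences of 0 but only p of 1. Since k ≥ 1 the counts differ, so xy^2z ∉ L.
This contradicts the pumping lemma, so L is not regular.

0^{p+k} 1^p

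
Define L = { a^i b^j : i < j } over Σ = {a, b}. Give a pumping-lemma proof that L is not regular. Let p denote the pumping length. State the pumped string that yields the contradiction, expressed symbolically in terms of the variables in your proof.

Suppose for contradiction that L is regular, and let p be the pumping length.
Choose w = a^p b^{p+1} ∈ L, with |w| = 2p+1 ≥ p.
The pumping lemma gives a decomposition w = xyz where |xy| ≤ p and y is nonempty.
Since the first p symbols of w are all a's and |xy| ≤ p, y lies entirely in the leading a-block: y = a^k for some k with 1 ≤ k ≤ p.
Consider xy^2z = a^{p+k} b^{p+1}. Since k ≥ 1, the a-count p+k is at least p+1, so i < j fails; thus xy^2z ∉ L.
This is a contradiction; hence L is not regular.

a^{p+k} b^{p+1}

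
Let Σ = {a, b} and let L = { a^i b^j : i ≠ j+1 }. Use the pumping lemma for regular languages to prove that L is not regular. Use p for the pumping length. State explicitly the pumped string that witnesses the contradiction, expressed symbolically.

Toward a contradiction, assume L is regular with pumping length p.
Choose w = a^p b^{p+p!-1}. Since p ≠ (p+p!-1)+1 = p+p!, w ∈ L; and |w| ≥ p.
Write w = xyz as guaranteed by the lemma, with |xy| ≤ p and |y| ≥ 1.
Since the first p symbols of w are all a's and |xy| ≤ p, y lies entirely in the leading a-block: y = a^k for some k with 1 ≤ k ≤ p.
Since 1 ≤ k ≤ p, k divides p!; set t = 1 + p!/k. Then xy^t z has p + (p!/k)·k = p + p! copies of a. Now the a-count is p+p! and (b-count)+1 = (p+p!-1)+1 = p+p!, so i ≠ j+1 fails. So xy^t z = a^{p+p!} b^{p+p!-1} ∉ L.
Contradiction. Therefore L is not regular.

a^{p+p!} b^{p+p!-1}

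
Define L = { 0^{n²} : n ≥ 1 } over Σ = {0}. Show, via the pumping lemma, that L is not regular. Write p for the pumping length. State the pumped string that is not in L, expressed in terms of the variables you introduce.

0^{p²+k}

Assume L is regular; let p be its pumping constant.
Take w = 0^{p²} ∈ L with |w| = p² ≥ p.
Write w = xyz as guaranteed by the lemma, with |xy| ≤ p and |y| > 0.
Then y = 0^k for some k with 1 ≤ k ≤ p.
Pump with i = 2: xy^2z = 0^{p²+k}. Since 1 ≤ k ≤ p, p² < p²+k ≤ p²+p < (p+1)², so p²+k lies strictly between consecutive squares and is not a perfect square. So xy^2z ∉ L.
This contradicts the pumping lemma, so L is not regular.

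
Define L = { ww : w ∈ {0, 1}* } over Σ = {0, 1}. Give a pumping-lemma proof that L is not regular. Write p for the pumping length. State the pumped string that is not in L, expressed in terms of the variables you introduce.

Suppose for contradiction that L is regular, and let p be the pumping length.
Take w = 0^p 1^p 0^p 1^p = uu where u = 0^p1^p; then w ∈ L and |w| = 4p ≥ p.
The pumping lemma gives a decomposition w = xyz where |xy| ≤ p and |y| > 0.
Since the first p symbols of w are all 0's and |xy| ≤ p, y lies entirely in the leading 0-block: y = 0^k for some k with 1 ≤ k ≤ p.
Pump with i = 2: xy^2z = 0^{p+k} 1^p 0^p 1^p, of length 4p+k. Suppose this equals vv. The string starts with 0 and ends with 1, so v does too; thus the boundary between the two copies of v is a 1→0 transition. There is exactly one such transition, at position 2p+k, so |v| = 2p+k and |vv| = 4p+2k ≠ 4p+k since k ≥ 1. So xy^2z ∉ L.
This contradicts the pumping lemma, so L is not regular.

0^{p+k} 1^p 0^p 1^p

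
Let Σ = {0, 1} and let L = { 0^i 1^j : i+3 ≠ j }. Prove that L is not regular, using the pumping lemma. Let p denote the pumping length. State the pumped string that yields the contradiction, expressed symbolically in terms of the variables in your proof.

Suppose for contradiction that L is regular, and let p be the pumping length.
Choose w = 0^p 1^{p+p!+3}. Since p ≠ (p+p!+3)-3 = p+p!, w ∈ L; and |w| ≥ p.
Write w = xyz as guaranteed by the lemma, with |xy| ≤ p and y is nonempty.
Because |xy| ≤ p and w begins with p copies of 0, we have y = 0^k with 1 ≤ k ≤ p.
Since 1 ≤ k ≤ p, k divides p!; set t = 1 + p!/k. Then xy^t z has p + (p!/k)·k = p + p! copies of 0. Now the 0-count is p+p! and (1-count)-3 = (p+p!+3)-3 = p+p!, so i+3 ≠ j fails. So xy^t z = 0^{p+p!} 1^{p+p!+3} ∉ L.
This is a contradiction; hence L is not regular.

0^{p+p!} 1^{p+p!+3}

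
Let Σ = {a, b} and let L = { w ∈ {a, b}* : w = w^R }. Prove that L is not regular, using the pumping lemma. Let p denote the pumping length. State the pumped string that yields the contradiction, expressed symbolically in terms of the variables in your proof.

a^{p+k} b a^p

Assume L is regular. Let p be the pumping length given by the pumping lemma.
Take w = a^p b a^p, a palindrome of length 2p+1 ≥ p.
By the pumping lemma, w = xyz with |xy| ≤ p and y is nonempty.
Since the first p symbols of w are all a's and |xy| ≤ p, y lies entirely in the leading a-block: y = a^k for some k with 1 ≤ k ≤ p.
Pump with i = 2: xy^2z = a^{p+k} b a^p. Its reverse is a^p b a^{p+k}, which differs from xy^2z since k ≥ 1. So xy^2z is not a palindrome and xy^2z ∉ L.
Contradiction. Therefore L is not regular.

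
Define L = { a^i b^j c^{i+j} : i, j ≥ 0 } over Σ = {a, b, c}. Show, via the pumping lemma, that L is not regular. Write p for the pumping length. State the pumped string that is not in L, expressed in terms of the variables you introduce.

a^{p+k} b^p c^{2p}

Suppose for contradiction that L is regular, and let p be the pumping length.
Take w = a^p b^p c^{2p} ∈ L (with i=j=p, i+j=2p), |w| = 4p ≥ p.
The pumping lemma gives a decomposition w = xyz where |xy| ≤ p and |y| > 0.
Because |xy| ≤ p and w begins with p copies of a, we have y = a^k with 1 ≤ k ≤ p.
Consider xy^2z = a^{p+k} b^p c^{2p}. Now the a- and b-counts sum to 2p+k, but the c-count is 2p ≠ 2p+k. So xy^2z ∉ L.
Contradiction. Therefore L is not regular.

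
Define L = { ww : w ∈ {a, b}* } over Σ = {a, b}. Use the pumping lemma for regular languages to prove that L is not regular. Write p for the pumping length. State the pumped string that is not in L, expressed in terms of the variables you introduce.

Assume L is regular. Let p be the pumping length given by the pumping lemma.
Take w = a^p b^p a^p b^p = uu where u = a^pb^p; then w ∈ L and |w| = 4p ≥ p.
Write w = xyz as guaranteed by the lemma, with |xy| ≤ p and y is nonempty.
Since the first p symbols of w are all a's and |xy| ≤ p, y lies entirely in the leading a-block: y = a^k for some k with 1 ≤ k ≤ p.
Pump with i = 2: xy^2z = a^{p+k} b^p a^p b^p, of length 4p+k. Suppose this equals vv. The string starts with a and ends with b, so v does too; thus the boundary between the two copies of v is a b→a transition. There is exactly one such transition, at position 2p+k, so |v| = 2p+k and |vv| = 4p+2k ≠ 4p+k since k ≥ 1. So xy^2z ∉ L.
This is a contradiction; hence L is not regular.

a^{p+k} b^p a^p b^p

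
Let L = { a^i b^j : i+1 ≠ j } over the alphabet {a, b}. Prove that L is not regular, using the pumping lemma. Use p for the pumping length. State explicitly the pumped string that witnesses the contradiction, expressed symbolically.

a^{p+p!} b^{p+p!+1}

Assume L is regular; let p be its pumping constant.
Choose w = a^p b^{p+p!+1}. Since p ≠ (p+p!+1)-1 = p+p!, w ∈ L; and |w| ≥ p.
The pumping lemma gives a decomposition w = xyz where |xy| ≤ p and y is nonempty.
Because |xy| ≤ p and w begins with p copies of a, we have y = a^k with 1 ≤ k ≤ p.
Since 1 ≤ k ≤ p, k divides p!; set t = 1 + p!/k. Then xy^t z has p + (p!/k)·k = p + p! copies of a. Now the a-count is p+p! and (b-count)-1 = (p+p!+1)-1 = p+p!, so i+1 ≠ j fails. So xy^t z = a^{p+p!} b^{p+p!+1} ∉ L.
This is a contradiction; hence L is not regular.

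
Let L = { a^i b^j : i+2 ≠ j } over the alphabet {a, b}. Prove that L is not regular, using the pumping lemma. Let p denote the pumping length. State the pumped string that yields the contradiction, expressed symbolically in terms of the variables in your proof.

a^{p+p!} b^{p+p!+2}

Assume L is regular. Let p be the pumping length given by the pumping lemma.
Choose w = a^p b^{p+p!+2}. Since p ≠ (p+p!+2)-2 = p+p!, w ∈ L; and |w| ≥ p.
The pumping lemma gives a decomposition w = xyz where |xy| ≤ p and |y| ≥ 1.
Since the first p symbols of w are all a's and |xy| ≤ p, y lies entirely in the leading a-block: y = a^k for some k with 1 ≤ k ≤ p.
Since 1 ≤ k ≤ p, k divides p!; set t = 1 + p!/k. Then xy^t z has p + (p!/k)·k = p + p! copies of a. Now the a-count is p+p! and (b-count)-2 = (p+p!+2)-2 = p+p!, so i+2 ≠ j fails. So xy^t z = a^{p+p!} b^{p+p!+2} ∉ L.
This is a contradiction; hence L is not regular.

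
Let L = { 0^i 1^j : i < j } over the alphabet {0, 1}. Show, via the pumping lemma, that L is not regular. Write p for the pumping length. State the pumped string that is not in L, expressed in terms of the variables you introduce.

Assume L is regular. Let p be the pumping length given by the pumping lemma.
Choose w = 0^p 1^{p+1} ∈ L, with |w| = 2p+1 ≥ p.
The pumping lemma gives a decomposition w = xyz where |xy| ≤ p and y is nonempty.
Because |xy| ≤ p and w begins with p copies of 0, we have y = 0^k with 1 ≤ k ≤ p.
Consider xy^2z = 0^{p+k} 1^{p+1}. Since k ≥ 1, the 0-count p+k is at least p+1, so i < j fails; thus xy^2z ∉ L.
This contradicts the pumping lemma, so L is not regular.

0^{p+k} 1^{p+1}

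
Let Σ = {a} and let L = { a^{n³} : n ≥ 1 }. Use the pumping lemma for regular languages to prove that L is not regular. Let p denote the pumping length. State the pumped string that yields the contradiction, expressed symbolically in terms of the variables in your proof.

Toward a contradiction, assume L is regular with pumping length p.
Take w = a^{p³} ∈ L with |w| = p³ ≥ p.
By the pumping lemma, w = xyz with |xy| ≤ p and y is nonempty.
Then y = a^k for some k with 1 ≤ k ≤ p.
Pump with i = 2: xy^2z = a^{p³+k}. Since 1 ≤ k ≤ p, p³ < p³+k ≤ p³+p < p³+3p²+3p+1 = (p+1)³, so p³+k is not a perfect cube. So xy^2z ∉ L.
This contradicts the pumping lemma, so L is not regular.

a^{p³+k}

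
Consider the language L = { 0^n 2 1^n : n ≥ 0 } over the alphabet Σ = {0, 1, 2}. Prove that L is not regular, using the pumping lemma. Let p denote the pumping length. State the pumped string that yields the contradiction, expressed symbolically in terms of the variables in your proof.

0^{p+k} 2 1^p

Assume L is regular. Let p be the pumping length given by the pumping lemma.
Take w = 0^p 2 1^p ∈ L with |w| = 2p+1 ≥ p.
The pumping lemma gives a decomposition w = xyz where |xy| ≤ p and y is nonempty.
The first p characters of w are 0's, so xy (and hence y) consists only of 0's. Write y = 0^k, 1 ≤ k ≤ p.
Pump with i = 2: xy^2z = 0^{p+k} 2 1^p, which would require p+k = p. But k ≥ 1, so xy^2z ∉ L.
Contradiction. Therefore L is not regular.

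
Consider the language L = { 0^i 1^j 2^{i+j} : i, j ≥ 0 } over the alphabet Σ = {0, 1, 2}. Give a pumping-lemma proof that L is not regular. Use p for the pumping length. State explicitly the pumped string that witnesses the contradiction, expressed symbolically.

Assume L is regular; let p be its pumping constant.
Take w = 0^p 1^p 2^{2p} ∈ L (with i=j=p, i+j=2p), |w| = 4p ≥ p.
By the pumping lemma, w = xyz with |xy| ≤ p and |y| > 0.
Because |xy| ≤ p and w begins with p copies of 0, we have y = 0^k with 1 ≤ k ≤ p.
Consider xy^2z = 0^{p+k} 1^p 2^{2p}. Now the 0- and 1-counts sum to 2p+k, but the 2-count is 2p ≠ 2p+k. So xy^2z ∉ L.
This contradicts the pumping lemma, so L is not regular.

0^{p+k} 1^p 2^{2p}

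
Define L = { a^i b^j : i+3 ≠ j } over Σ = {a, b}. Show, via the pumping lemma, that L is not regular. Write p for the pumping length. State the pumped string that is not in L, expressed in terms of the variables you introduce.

Suppose for contradiction that L is regular, and let p be the pumping length.
Choose w = a^p b^{p+p!+3}. Since p ≠ (p+p!+3)-3 = p+p!, w ∈ L; and |w| ≥ p.
The pumping lemma gives a decomposition w = xyz where |xy| ≤ p and |y| > 0.
The first p characters of w are a's, so xy (and hence y) consists only of a's. Write y = a^k, 1 ≤ k ≤ p.
Since 1 ≤ k ≤ p, k divides p!; set t = 1 + p!/k. Then xy^t z has p + (p!/k)·k = p + p! copies of a. Now the a-count is p+p! and (b-count)-3 = (p+p!+3)-3 = p+p!, so i+3 ≠ j fails. So xy^t z = a^{p+p!} b^{p+p!+3} ∉ L.
This contradicts the pumping lemma, so L is not regular.

a^{p+p!} b^{p+p!+3}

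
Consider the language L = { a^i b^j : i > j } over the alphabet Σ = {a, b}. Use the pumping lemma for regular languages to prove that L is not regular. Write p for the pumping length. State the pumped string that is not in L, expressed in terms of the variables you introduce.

a^{p+1-k} b^p

Assume L is regular; let p be its pumping constant.
Choose w = a^{p+1} b^p ∈ L, with |w| = 2p+1 ≥ p.
By the pumping lemma, w = xyz with |xy| ≤ p and y is nonempty.
Since the first p symbols of w are all a's and |xy| ≤ p, y lies entirely in the leading a-block: y = a^k for some k with 1 ≤ k ≤ p.
Consider xy^0z = xz = a^{p+1-k} b^p. Since k ≥ 1, the a-count p+1-k is at most p, so i > j fails; thus xz ∉ L.
This contradicts the pumping lemma, so L is not regular.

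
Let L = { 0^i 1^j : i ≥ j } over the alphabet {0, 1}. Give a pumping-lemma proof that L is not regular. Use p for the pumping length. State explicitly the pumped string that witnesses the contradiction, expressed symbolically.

Suppose for contradiction that L is regular, and let p be the pumping length.
Choose w = 0^p 1^p ∈ L, with |w| = 2p ≥ p.
Write w = xyz as guaranteed by the lemma, with |xy| ≤ p and |y| ≥ 1.
Since the first p symbols of w are all 0's and |xy| ≤ p, y lies entirely in the leading 0-block: y = 0^k for some k with 1 ≤ k ≤ p.
Consider xy^0z = xz = 0^{p-k} 1^p. Since k ≥ 1, the 0-count p-k is less than p, so i ≥ j fails; thus xz ∉ L.
This is a contradiction; hence L is not regular.

0^{p-k} 1^p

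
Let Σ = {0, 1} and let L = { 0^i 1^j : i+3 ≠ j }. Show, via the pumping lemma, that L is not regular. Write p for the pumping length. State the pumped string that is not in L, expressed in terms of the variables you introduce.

Assume L is regular; let p be its pumping constant.
Choose w = 0^p 1^{p+p!+3}. Since p ≠ (p+p!+3)-3 = p+p!, w ∈ L; and |w| ≥ p.
Write w = xyz as guaranteed by the lemma, with |xy| ≤ p and y is nonempty.
Since the first p symbols of w are all 0's and |xy| ≤ p, y lies entirely in the leading 0-block: y = 0^k for some k with 1 ≤ k ≤ p.
Since 1 ≤ k ≤ p, k divides p!; set t = 1 + p!/k. Then xy^t z has p + (p!/k)·k = p + p! copies of 0. Now the 0-count is p+p! and (1-count)-3 = (p+p!+3)-3 = p+p!, so i+3 ≠ j fails. So xy^t z = 0^{p+p!} 1^{p+p!+3} ∉ L.
This contradicts the pumping lemma, so L is not regular.

0^{p+p!} 1^{p+p!+3}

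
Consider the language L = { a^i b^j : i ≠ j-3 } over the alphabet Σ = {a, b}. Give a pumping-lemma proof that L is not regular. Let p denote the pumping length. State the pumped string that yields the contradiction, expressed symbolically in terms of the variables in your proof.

a^{p+p!} b^{p+p!+3}

Toward a contradiction, assume L is regular with pumping length p.
Choose w = a^p b^{p+p!+3}. Since p ≠ (p+p!+3)-3 = p+p!, w ∈ L; and |w| ≥ p.
By the pumping lemma, w = xyz with |xy| ≤ p and y is nonempty.
Because |xy| ≤ p and w begins with p copies of a, we have y = a^k with 1 ≤ k ≤ p.
Since 1 ≤ k ≤ p, k divides p!; set t = 1 + p!/k. Then xy^t z has p + (p!/k)·k = p + p! copies of a. Now the a-count is p+p! and (b-count)-3 = (p+p!+3)-3 = p+p!, so i ≠ j-3 fails. So xy^t z = a^{p+p!} b^{p+p!+3} ∉ L.
Contradiction. Therefore L is not regular.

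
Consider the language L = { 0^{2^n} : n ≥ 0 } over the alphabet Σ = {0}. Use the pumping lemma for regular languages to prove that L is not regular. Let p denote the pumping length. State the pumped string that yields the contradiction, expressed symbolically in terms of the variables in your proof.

0^{2^p+k}

Assume L is regular. Let p be the pumping length given by the pumping lemma.
Take w = 0^{2^p} ∈ L with |w| = 2^p ≥ p.
By the pumping lemma, w = xyz with |xy| ≤ p and y is nonempty.
Then y = 0^k for some k with 1 ≤ k ≤ p.
Pump with i = 2: xy^2z = 0^{2^p+k}. Since 1 ≤ k ≤ p < 2^p, we have 2^p < 2^p+k < 2^{p+1}, so 2^p+k is not a power of 2. So xy^2z ∉ L.
Contradiction. Therefore L is not regular.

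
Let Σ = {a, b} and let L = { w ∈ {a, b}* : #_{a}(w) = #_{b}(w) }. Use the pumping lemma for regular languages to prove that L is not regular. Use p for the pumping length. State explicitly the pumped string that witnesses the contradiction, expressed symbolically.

a^{p+k} b^p

Assume L is regular. Let p be the pumping length given by the pumping lemma.
Choose w = a^p b^p ∈ L with |w| = 2p ≥ p.
The pumping lemma gives a decomposition w = xyz where |xy| ≤ p and |y| > 0.
Because |xy| ≤ p and w begins with p copies of a, we have y = a^k with 1 ≤ k ≤ p.
Pump with i = 2: xy^2z = a^{p+k} b^p has p+k occurrences of a but only p of b. Since k ≥ 1 the counts differ, so xy^2z ∉ L.
Contradiction. Therefore L is not regular.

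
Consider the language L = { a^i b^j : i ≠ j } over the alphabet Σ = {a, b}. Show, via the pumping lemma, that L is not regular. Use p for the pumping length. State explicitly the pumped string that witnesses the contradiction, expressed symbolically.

Assume L is regular. Let p be the pumping length given by the pumping lemma.
Choose w = a^p b^{p+p!}. Since p ≠ p+p!, w ∈ L; and |w| ≥ p.
The pumping lemma gives a decomposition w = xyz where |xy| ≤ p and |y| > 0.
Since the first p symbols of w are all a's and |xy| ≤ p, y lies entirely in the leading a-block: y = a^k for some k with 1 ≤ k ≤ p.
Since 1 ≤ k ≤ p, k divides p!; set t = 1 + p!/k. Then xy^t z has p + (p!/k)·k = p + p! copies of a. Now the a-count equals the b-count, so i ≠ j fails. So xy^t z = a^{p+p!} b^{p+p!} ∉ L.
Contradiction. Therefore L is not regular.

a^{p+p!} b^{p+p!}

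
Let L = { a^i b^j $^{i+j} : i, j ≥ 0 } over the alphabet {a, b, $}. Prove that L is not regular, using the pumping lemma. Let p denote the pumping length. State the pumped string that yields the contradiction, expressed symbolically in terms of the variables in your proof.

a^{p+k} b^p $^{2p}

Assume L is regular; let p be its pumping constant.
Take w = a^p b^p $^{2p} ∈ L (with i=j=p, i+j=2p), |w| = 4p ≥ p.
The pumping lemma gives a decomposition w = xyz where |xy| ≤ p and |y| > 0.
The first p characters of w are a's, so xy (and hence y) consists only of a's. Write y = a^k, 1 ≤ k ≤ p.
Consider xy^2z = a^{p+k} b^p $^{2p}. Now the a- and b-counts sum to 2p+k, but the $-count is 2p ≠ 2p+k. So xy^2z ∉ L.
Contradiction. Therefore L is not regular.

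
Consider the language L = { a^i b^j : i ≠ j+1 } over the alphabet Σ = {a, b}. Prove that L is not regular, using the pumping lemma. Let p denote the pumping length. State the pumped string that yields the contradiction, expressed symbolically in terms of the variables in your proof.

a^{p+p!} b^{p+p!-1}

Assume L is regular. Let p be the pumping length given by the pumping lemma.
Choose w = a^p b^{p+p!-1}. Since p ≠ (p+p!-1)+1 = p+p!, w ∈ L; and |w| ≥ p.
Write w = xyz as guaranteed by the lemma, with |xy| ≤ p and |y| ≥ 1.
Since the first p symbols of w are all a's and |xy| ≤ p, y lies entirely in the leading a-block: y = a^k for some k with 1 ≤ k ≤ p.
Since 1 ≤ k ≤ p, k divides p!; set t = 1 + p!/k. Then xy^t z has p + (p!/k)·k = p + p! copies of a. Now the a-count is p+p! and (b-count)+1 = (p+p!-1)+1 = p+p!, so i ≠ j+1 fails. So xy^t z = a^{p+p!} b^{p+p!-1} ∉ L.
This contradicts the pumping lemma, so L is not regular.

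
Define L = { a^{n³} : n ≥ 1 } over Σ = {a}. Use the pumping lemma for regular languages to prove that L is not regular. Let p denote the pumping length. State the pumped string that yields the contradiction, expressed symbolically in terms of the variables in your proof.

Suppose for contradiction that L is regular, and let p be the pumping length.
Take w = a^{p³} ∈ L with |w| = p³ ≥ p.
By the pumping lemma, w = xyz with |xy| ≤ p and |y| > 0.
Then y = a^k for some k with 1 ≤ k ≤ p.
Pump with i = 2: xy^2z = a^{p³+k}. Since 1 ≤ k ≤ p, p³ < p³+k ≤ p³+p < p³+3p²+3p+1 = (p+1)³, so p³+k is not a perfect cube. So xy^2z ∉ L.
This contradicts the pumping lemma, so L is not regular.

a^{p³+k}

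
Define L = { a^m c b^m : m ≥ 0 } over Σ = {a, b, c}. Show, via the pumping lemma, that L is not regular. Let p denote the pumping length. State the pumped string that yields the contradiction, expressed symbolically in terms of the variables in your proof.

a^{p+k} c b^p

Assume L is regular. Let p be the pumping length given by the pumping lemma.
Take w = a^p c b^p ∈ L with |w| = 2p+1 ≥ p.
The pumping lemma gives a decomposition w = xyz where |xy| ≤ p and |y| ≥ 1.
The first p characters of w are a's, so xy (and hence y) consists only of a's. Write y = a^k, 1 ≤ k ≤ p.
Pump with i = 2: xy^2z = a^{p+k} c b^p, which would require p+k = p. But k ≥ 1, so xy^2z ∉ L.
This contradicts the pumping lemma, so L is not regular.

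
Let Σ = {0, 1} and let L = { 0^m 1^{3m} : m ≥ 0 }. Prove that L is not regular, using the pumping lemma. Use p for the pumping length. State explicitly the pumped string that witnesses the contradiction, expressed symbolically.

0^{p+k} 1^{3p}

Assume L is regular; let p be its pumping constant.
Let w = 0^p 1^{3p} ∈ L; note |w| = 4p ≥ p.
By the pumping lemma, w = xyz with |xy| ≤ p and |y| > 0.
Because |xy| ≤ p and w begins with p copies of 0, we have y = 0^k with 1 ≤ k ≤ p.
Pump with i = 2: xy^2z = 0^{p+k} 1^{3p}. For this to lie in L we would need 3p = 3(p+k), which forces k = 0. But k ≥ 1, so xy^2z ∉ L.
This contradicts the pumping lemma, so L is not regular.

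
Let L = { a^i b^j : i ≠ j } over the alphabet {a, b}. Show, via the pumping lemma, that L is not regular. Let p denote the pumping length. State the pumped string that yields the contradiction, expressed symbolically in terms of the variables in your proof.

Toward a contradiction, assume L is regular with pumping length p.
Choose w = a^p b^{p+p!}. Since p ≠ p+p!, w ∈ L; and |w| ≥ p.
By the pumping lemma, w = xyz with |xy| ≤ p and |y| > 0.
Since the first p symbols of w are all a's and |xy| ≤ p, y lies entirely in the leading a-block: y = a^k for some k with 1 ≤ k ≤ p.
Since 1 ≤ k ≤ p, k divides p!; set t = 1 + p!/k. Then xy^t z has p + (p!/k)·k = p + p! copies of a. Now the a-count equals the b-count, so i ≠ j fails. So xy^t z = a^{p+p!} b^{p+p!} ∉ L.
Contradiction. Therefore L is not regular.

a^{p+p!} b^{p+p!}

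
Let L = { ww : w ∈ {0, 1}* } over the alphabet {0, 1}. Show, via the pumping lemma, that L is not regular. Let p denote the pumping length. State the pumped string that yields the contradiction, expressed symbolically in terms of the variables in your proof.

Assume L is regular. Let p be the pumping length given by the pumping lemma.
Take w = 0^p 1^p 0^p 1^p = uu where u = 0^p1^p; then w ∈ L and |w| = 4p ≥ p.
By the pumping lemma, w = xyz with |xy| ≤ p and |y| > 0.
Since the first p symbols of w are all 0's and |xy| ≤ p, y lies entirely in the leading 0-block: y = 0^k for some k with 1 ≤ k ≤ p.
Pump with i = 2: xy^2z = 0^{p+k} 1^p 0^p 1^p, of length 4p+k. Suppose this equals vv. The string starts with 0 and ends with 1, so v does too; thus the boundary between the two copies of v is a 1→0 transition. There is exactly one such transition, at position 2p+k, so |v| = 2p+k and |vv| = 4p+2k ≠ 4p+k since k ≥ 1. So xy^2z ∉ L.
This is a contradiction; hence L is not regular.

0^{p+k} 1^p 0^p 1^p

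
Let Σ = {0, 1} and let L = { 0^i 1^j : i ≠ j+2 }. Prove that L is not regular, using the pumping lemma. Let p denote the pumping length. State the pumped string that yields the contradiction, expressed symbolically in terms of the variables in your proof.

Assume L is regular. Let p be the pumping length given by the pumping lemma.
Choose w = 0^p 1^{p+p!-2}. Since p ≠ (p+p!-2)+2 = p+p!, w ∈ L; and |w| ≥ p.
Write w = xyz as guaranteed by the lemma, with |xy| ≤ p and y is nonempty.
Since the first p symbols of w are all 0's and |xy| ≤ p, y lies entirely in the leading 0-block: y = 0^k for some k with 1 ≤ k ≤ p.
Since 1 ≤ k ≤ p, k divides p!; set t = 1 + p!/k. Then xy^t z has p + (p!/k)·k = p + p! copies of 0. Now the 0-count is p+p! and (1-count)+2 = (p+p!-2)+2 = p+p!, so i ≠ j+2 fails. So xy^t z = 0^{p+p!} 1^{p+p!-2} ∉ L.
This is a contradiction; hence L is not regular.

0^{p+p!} 1^{p+p!-2}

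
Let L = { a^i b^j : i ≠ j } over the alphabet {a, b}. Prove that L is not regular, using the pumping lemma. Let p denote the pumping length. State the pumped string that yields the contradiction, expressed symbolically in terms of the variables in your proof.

Assume L is regular; let p be its pumping constant.
Choose w = a^p b^{p+p!}. Since p ≠ p+p!, w ∈ L; and |w| ≥ p.
The pumping lemma gives a decomposition w = xyz where |xy| ≤ p and y is nonempty.
The first p characters of w are a's, so xy (and hence y) consists only of a's. Write y = a^k, 1 ≤ k ≤ p.
Since 1 ≤ k ≤ p, k divides p!; set t = 1 + p!/k. Then xy^t z has p + (p!/k)·k = p + p! copies of a. Now the a-count equals the b-count, so i ≠ j fails. So xy^t z = a^{p+p!} b^{p+p!} ∉ L.
This is a contradiction; hence L is not regular.

a^{p+p!} b^{p+p!}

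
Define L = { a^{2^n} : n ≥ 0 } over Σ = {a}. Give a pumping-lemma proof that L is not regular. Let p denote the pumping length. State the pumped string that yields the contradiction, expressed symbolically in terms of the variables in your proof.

a^{2^p+k}

Assume L is regular; let p be its pumping constant.
Take w = a^{2^p} ∈ L with |w| = 2^p ≥ p.
Write w = xyz as guaranteed by the lemma, with |xy| ≤ p and |y| ≥ 1.
Then y = a^k for some k with 1 ≤ k ≤ p.
Pump with i = 2: xy^2z = a^{2^p+k}. Since 1 ≤ k ≤ p < 2^p, we have 2^p < 2^p+k < 2^{p+1}, so 2^p+k is not a power of 2. So xy^2z ∉ L.
This contradicts the pumping lemma, so L is not regular.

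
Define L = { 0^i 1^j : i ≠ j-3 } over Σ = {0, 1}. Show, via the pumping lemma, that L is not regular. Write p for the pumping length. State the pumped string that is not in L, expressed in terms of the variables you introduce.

Assume L is regular. Let p be the pumping length given by the pumping lemma.
Choose w = 0^p 1^{p+p!+3}. Since p ≠ (p+p!+3)-3 = p+p!, w ∈ L; and |w| ≥ p.
By the pumping lemma, w = xyz with |xy| ≤ p and |y| > 0.
The first p characters of w are 0's, so xy (and hence y) consists only of 0's. Write y = 0^k, 1 ≤ k ≤ p.
Since 1 ≤ k ≤ p, k divides p!; set t = 1 + p!/k. Then xy^t z has p + (p!/k)·k = p + p! copies of 0. Now the 0-count is p+p! and (1-count)-3 = (p+p!+3)-3 = p+p!, so i ≠ j-3 fails. So xy^t z = 0^{p+p!} 1^{p+p!+3} ∉ L.
Contradiction. Therefore L is not regular.

0^{p+p!} 1^{p+p!+3}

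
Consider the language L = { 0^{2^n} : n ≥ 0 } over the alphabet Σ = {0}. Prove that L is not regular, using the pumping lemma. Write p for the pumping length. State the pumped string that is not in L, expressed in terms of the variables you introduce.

Assume L is regular. Let p be the pumping length given by the pumping lemma.
Take w = 0^{2^p} ∈ L with |w| = 2^p ≥ p.
The pumping lemma gives a decomposition w = xyz where |xy| ≤ p and |y| ≥ 1.
Then y = 0^k for some k with 1 ≤ k ≤ p.
Pump with i = 2: xy^2z = 0^{2^p+k}. Since 1 ≤ k ≤ p < 2^p, we have 2^p < 2^p+k < 2^{p+1}, so 2^p+k is not a power of 2. So xy^2z ∉ L.
This is a contradiction; hence L is not regular.

0^{2^p+k}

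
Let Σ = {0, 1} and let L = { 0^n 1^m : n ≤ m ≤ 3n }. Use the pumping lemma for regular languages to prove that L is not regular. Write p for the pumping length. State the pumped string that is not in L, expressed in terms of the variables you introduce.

0^{p+k} 1^p

Suppose for contradiction that L is regular, and let p be the pumping length.
Take w = 0^p 1^p ∈ L (since p ≤ p ≤ 3p), with |w| = 2p ≥ p.
The pumping lemma gives a decomposition w = xyz where |xy| ≤ p and |y| ≥ 1.
Because |xy| ≤ p and w begins with p copies of 0, we have y = 0^k with 1 ≤ k ≤ p.
Pump with i = 2: xy^2z = 0^{p+k} 1^p. Now n = p+k > p = m, so the condition n ≤ m fails. Thus xy^2z ∉ L.
This is a contradiction; hence L is not regular.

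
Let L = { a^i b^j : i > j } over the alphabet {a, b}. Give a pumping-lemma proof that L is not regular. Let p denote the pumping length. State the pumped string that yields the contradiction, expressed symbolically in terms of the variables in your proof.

Assume L is regular. Let p be the pumping length given by the pumping lemma.
Choose w = a^{p+1} b^p ∈ L, with |w| = 2p+1 ≥ p.
Write w = xyz as guaranteed by the lemma, with |xy| ≤ p and |y| > 0.
Because |xy| ≤ p and w begins with p copies of a, we have y = a^k with 1 ≤ k ≤ p.
Consider xy^0z = xz = a^{p+1-k} b^p. Since k ≥ 1, the a-count p+1-k is at most p, so i > j fails; thus xz ∉ L.
This is a contradiction; hence L is not regular.

a^{p+1-k} b^p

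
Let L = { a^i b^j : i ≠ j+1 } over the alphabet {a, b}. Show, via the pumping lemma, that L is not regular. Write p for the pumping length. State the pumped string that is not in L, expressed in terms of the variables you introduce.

Toward a contradiction, assume L is regular with pumping length p.
Choose w = a^p b^{p+p!-1}. Since p ≠ (p+p!-1)+1 = p+p!, w ∈ L; and |w| ≥ p.
By the pumping lemma, w = xyz with |xy| ≤ p and |y| > 0.
Because |xy| ≤ p and w begins with p copies of a, we have y = a^k with 1 ≤ k ≤ p.
Since 1 ≤ k ≤ p, k divides p!; set t = 1 + p!/k. Then xy^t z has p + (p!/k)·k = p + p! copies of a. Now the a-count is p+p! and (b-count)+1 = (p+p!-1)+1 = p+p!, so i ≠ j+1 fails. So xy^t z = a^{p+p!} b^{p+p!-1} ∉ L.
This is a contradiction; hence L is not regular.

a^{p+p!} b^{p+p!-1}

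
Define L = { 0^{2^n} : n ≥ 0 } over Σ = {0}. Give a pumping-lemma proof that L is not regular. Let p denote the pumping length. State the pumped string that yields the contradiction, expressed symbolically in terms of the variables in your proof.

0^{2^p+k}

Suppose for contradiction that L is regular, and let p be the pumping length.
Take w = 0^{2^p} ∈ L with |w| = 2^p ≥ p.
By the pumping lemma, w = xyz with |xy| ≤ p and |y| > 0.
Then y = 0^k for some k with 1 ≤ k ≤ p.
Pump with i = 2: xy^2z = 0^{2^p+k}. Since 1 ≤ k ≤ p < 2^p, we have 2^p < 2^p+k < 2^{p+1}, so 2^p+k is not a power of 2. So xy^2z ∉ L.
This contradicts the pumping lemma, so L is not regular.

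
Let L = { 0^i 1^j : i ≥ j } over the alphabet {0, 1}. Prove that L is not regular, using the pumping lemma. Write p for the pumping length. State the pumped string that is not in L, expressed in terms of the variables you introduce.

Assume L is regular; let p be its pumping constant.
Choose w = 0^p 1^p ∈ L, with |w| = 2p ≥ p.
The pumping lemma gives a decomposition w = xyz where |xy| ≤ p and |y| ≥ 1.
Since the first p symbols of w are all 0's and |xy| ≤ p, y lies entirely in the leading 0-block: y = 0^k for some k with 1 ≤ k ≤ p.
Consider xy^0z = xz = 0^{p-k} 1^p. Since k ≥ 1, the 0-count p-k is less than p, so i ≥ j fails; thus xz ∉ L.
Contradiction. Therefore L is not regular.

0^{p-k} 1^p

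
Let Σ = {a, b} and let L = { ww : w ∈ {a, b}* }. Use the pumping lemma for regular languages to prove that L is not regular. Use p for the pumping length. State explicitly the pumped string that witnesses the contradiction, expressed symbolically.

a^{p+k} b^p a^p b^p

Assume L is regular; let p be its pumping constant.
Take w = a^p b^p a^p b^p = uu where u = a^pb^p; then w ∈ L and |w| = 4p ≥ p.
The pumping lemma gives a decomposition w = xyz where |xy| ≤ p and y is nonempty.
The first p characters of w are a's, so xy (and hence y) consists only of a's. Write y = a^k, 1 ≤ k ≤ p.
Pump with i = 2: xy^2z = a^{p+k} b^p a^p b^p, of length 4p+k. Suppose this equals vv. The string starts with a and ends with b, so v does too; thus the boundary between the two copies of v is a b→a transition. There is exactly one such transition, at position 2p+k, so |v| = 2p+k and |vv| = 4p+2k ≠ 4p+k since k ≥ 1. So xy^2z ∉ L.
This contradicts the pumping lemma, so L is not regular.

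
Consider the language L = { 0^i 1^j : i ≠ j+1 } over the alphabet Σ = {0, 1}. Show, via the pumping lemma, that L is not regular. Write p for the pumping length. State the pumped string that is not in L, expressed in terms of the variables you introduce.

Assume L is regular; let p be its pumping constant.
Choose w = 0^p 1^{p+p!-1}. Since p ≠ (p+p!-1)+1 = p+p!, w ∈ L; and |w| ≥ p.
By the pumping lemma, w = xyz with |xy| ≤ p and y is nonempty.
The first p characters of w are 0's, so xy (and hence y) consists only of 0's. Write y = 0^k, 1 ≤ k ≤ p.
Since 1 ≤ k ≤ p, k divides p!; set t = 1 + p!/k. Then xy^t z has p + (p!/k)·k = p + p! copies of 0. Now the 0-count is p+p! and (1-count)+1 = (p+p!-1)+1 = p+p!, so i ≠ j+1 fails. So xy^t z = 0^{p+p!} 1^{p+p!-1} ∉ L.
This is a contradiction; hence L is not regular.

0^{p+p!} 1^{p+p!-1}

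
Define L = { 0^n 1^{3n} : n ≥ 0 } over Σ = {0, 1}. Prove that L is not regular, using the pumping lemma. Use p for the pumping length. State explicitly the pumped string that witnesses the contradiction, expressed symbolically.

Assume L is regular; let p be its pumping constant.
Take w = 0^p 1^{3p}. Then w ∈ L and |w| = 4p ≥ p.
By the pumping lemma, w = xyz with |xy| ≤ p and |y| ≥ 1.
The first p characters of w are 0's, so xy (and hence y) consists only of 0's. Write y = 0^k, 1 ≤ k ≤ p.
Pump with i = 2: xy^2z = 0^{p+k} 1^{3p}. For this to lie in L we would need 3p = 3(p+k), which forces k = 0. But k ≥ 1, so xy^2z ∉ L.
This contradicts the pumping lemma, so L is not regular.

0^{p+k} 1^{3p}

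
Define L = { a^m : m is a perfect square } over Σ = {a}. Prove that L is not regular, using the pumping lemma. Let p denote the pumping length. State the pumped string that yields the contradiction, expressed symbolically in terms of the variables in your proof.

a^{p²+k}

Assume L is regular. Let p be the pumping length given by the pumping lemma.
Take w = a^{p²} ∈ L with |w| = p² ≥ p.
Write w = xyz as guaranteed by the lemma, with |xy| ≤ p and y is nonempty.
Then y = a^k for some k with 1 ≤ k ≤ p.
Pump with i = 2: xy^2z = a^{p²+k}. Since 1 ≤ k ≤ p, p² < p²+k ≤ p²+p < (p+1)², so p²+k lies strictly between consecutive squares and is not a perfect square. So xy^2z ∉ L.
Contradiction. Therefore L is not regular.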